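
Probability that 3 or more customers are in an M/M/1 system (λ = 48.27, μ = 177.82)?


ρ = 48.27/177.82 = 0.2715
P(N ≥ n) = ρ^n = 0.2715^3 = 0.020003

Final: 0.020003


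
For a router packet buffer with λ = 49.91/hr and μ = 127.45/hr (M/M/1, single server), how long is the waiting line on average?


ρ = 49.91/127.45 = 0.3916
Lq = ρ²/(1−ρ) = 0.1534/0.6084 = 0.2521

Final: 0.2521


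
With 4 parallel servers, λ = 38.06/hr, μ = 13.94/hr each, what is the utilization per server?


ρ = λ/(cμ) = 38.06/(4·13.94) = 38.06/55.76 = 0.6826

Final: 0.6826


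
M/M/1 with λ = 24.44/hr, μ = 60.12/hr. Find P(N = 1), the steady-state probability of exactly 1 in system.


ρ = 24.44/60.12 = 0.4065
P_n = (1−ρ)·ρ^n = (1 − 0.4065)·0.4065^1 = 0.5935·0.406520 = 0.241262

Final: 0.241262


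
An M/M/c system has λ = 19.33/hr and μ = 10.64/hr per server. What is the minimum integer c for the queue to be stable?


Stability requires cμ > λ ⇔ c > λ/μ.
λ/μ = 19.33/10.64 = 1.8167
Minimum integer c = ⌊1.8167⌋ + 1 = 2
Check: 2·10.64 = 21.28 > 19.33, while 1·10.64 = 10.64 ≤ 19.33

Final: 2 servers


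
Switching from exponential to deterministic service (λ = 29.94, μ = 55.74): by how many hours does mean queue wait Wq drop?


ρ = 29.94/55.74 = 0.5371
Wq(M/M/1) = ρ/(μ−λ) = 0.5371/25.80 = 0.02082 hr
Wq(M/D/1) = ρ/(2(μ−λ)) = 0.01041 hr
Savings = 0.02082 − 0.01041 = 0.01041 hr

Final: 0.01041 hr


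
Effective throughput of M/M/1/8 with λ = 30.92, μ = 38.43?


ρ = 0.8046; P_K = (1−ρ)ρ^8/(1−ρ^9) = 0.039965
λ_eff = λ(1 − P_K) = 30.92·(1 − 0.039965) = 30.92·0.960035 = 29.6843 /hr

Final: 29.6843 /hr


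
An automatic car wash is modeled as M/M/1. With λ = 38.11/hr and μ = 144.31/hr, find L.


ρ = λ/μ = 38.11/144.31 = 0.2641
L = ρ/(1−ρ) = 0.2641/(1 − 0.2641) = 0.2641/0.7359 = 0.3589

Final: 0.3589


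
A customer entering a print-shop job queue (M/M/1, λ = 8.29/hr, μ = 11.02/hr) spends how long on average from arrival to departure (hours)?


W = 1/(μ−λ) = 1/(11.02 − 8.29) = 1/2.73 = 0.3663 hr

Final: 0.3663 hr


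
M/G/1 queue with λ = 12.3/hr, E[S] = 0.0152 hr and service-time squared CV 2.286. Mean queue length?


ρ = λ·E[S] = 12.3·0.0152 = 0.1870
Lq = ρ²(1+C_s²)/(2(1−ρ)) = 0.03495·(1+2.286)/(2·0.8130)
= 0.03495·3.2860/1.6261 = 0.07064

Final: 0.07064


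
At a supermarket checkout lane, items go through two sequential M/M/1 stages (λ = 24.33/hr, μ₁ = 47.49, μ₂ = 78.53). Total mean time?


Each node sees arrival rate λ = 24.33/hr (tandem ⇒ throughput preserved).
W₁ = 1/(μ₁−λ) = 1/(47.49−24.33) = 0.04318 hr
W₂ = 1/(μ₂−λ) = 1/(78.53−24.33) = 0.01845 hr
W_total = W₁ + W₂ = 0.04318 + 0.01845 = 0.06163 hr

Final: 0.06163 hr


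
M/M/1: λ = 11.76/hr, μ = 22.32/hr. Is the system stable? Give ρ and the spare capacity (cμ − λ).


Total capacity cμ = 1·22.32 = 22.32/hr
ρ = λ/(cμ) = 11.76/22.32 = 0.5269
Stable ⇔ ρ < 1: YES
Spare capacity = cμ − λ = 22.32 − 11.76 = 10.56/hr

Final: ρ = 0.5269; stable; margin = 10.56/hr


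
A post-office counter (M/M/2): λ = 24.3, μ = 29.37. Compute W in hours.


a = 0.8274; ρ = 0.4137; P₀ = 0.414740
Lq = P₀·a^c·ρ/(c!(1−ρ)²) = 0.17083
Wq = Lq/λ = 0.17083/24.3 = 0.007030 hr
W = Wq + 1/μ = 0.007030 + 0.03405 = 0.04108 hr

Final: 0.04108 hr


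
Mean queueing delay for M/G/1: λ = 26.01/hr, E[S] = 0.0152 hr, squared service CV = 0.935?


ρ = λ·E[S] = 26.01·0.0152 = 0.3954
E[S²] = E[S]²(1+C_s²) = 0.0152²·(1+0.935) = 0.0004471
Wq = λ·E[S²]/(2(1−ρ)) = 26.01·0.0004471/(2·0.6046) = 0.009616 hr

Final: 0.009616 hr


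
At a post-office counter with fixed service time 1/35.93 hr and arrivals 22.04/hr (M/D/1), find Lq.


ρ = 22.04/35.93 = 0.6134
M/D/1: Lq = ρ²/(2(1−ρ)) = 0.3763/(2·0.3866) = 0.48667

Final: 0.48667


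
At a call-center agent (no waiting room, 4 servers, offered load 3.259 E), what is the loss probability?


B(c,a) = (a^c/c!) / Σ_{k=0}^{c} a^k/k!
a^4/4! = 4.700307
Σ terms (k=0..4): 1.00000 + 3.25900 + 5.31054 + 5.76902 + 4.70031 = 20.038864
B = 4.700307/20.038864 = 0.234560

Final: 0.234560


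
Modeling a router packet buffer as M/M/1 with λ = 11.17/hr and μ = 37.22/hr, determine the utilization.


ρ = λ/μ = 11.17/37.22 = 0.3001

Final: 0.3001


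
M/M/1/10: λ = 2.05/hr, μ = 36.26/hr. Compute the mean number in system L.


ρ = 2.05/36.26 = 0.05654
L = ρ[1 − (K+1)ρ^K + Kρ^(K+1)] / [(1−ρ)(1−ρ^(K+1))]
Numerator: 0.05654·(1 − 11·3.336e-13 + 10·1.886e-14) = 0.056536
Denominator: (0.9435)·(1.000000) = 0.943464
L = 0.056536/0.943464 = 0.05992

Final: 0.05992


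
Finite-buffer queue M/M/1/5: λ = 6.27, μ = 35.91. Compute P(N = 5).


ρ = λ/μ = 6.27/35.91 = 0.1746
P_K = (1−ρ)ρ^K/(1−ρ^(K+1)) = (0.8254·0.0001623)/(1 − 0.00002833)
= 0.0001339/0.999972 = 0.0001339

Final: 0.0001339


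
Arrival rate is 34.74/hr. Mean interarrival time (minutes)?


Mean interarrival time = 1/λ = 1/34.74 hour = 0.02879 hour
In minutes: 0.02879 × 60 = 1.7271 min

Final: 1.7271 min


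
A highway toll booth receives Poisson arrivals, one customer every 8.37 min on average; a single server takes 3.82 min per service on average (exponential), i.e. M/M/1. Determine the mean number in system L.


λ = 60/8.37 = 7.1685 /hr
μ = 60/3.82 = 15.7068 /hr
ρ = λ/μ = 7.1685/15.7068 = 0.4564
L = ρ/(1−ρ) = 0.4564/0.5436 = 0.8396

Final: 0.8396


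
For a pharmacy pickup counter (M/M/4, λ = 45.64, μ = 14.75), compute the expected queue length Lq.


a = λ/μ = 3.0942; ρ = a/4 = 0.7736
P₀ = 0.032588
Lq = P₀·a^c·ρ / (c!·(1−ρ)²) = 0.032588·91.66730·0.7736/(24·0.05128)
= 1.87777

Final: 1.87777


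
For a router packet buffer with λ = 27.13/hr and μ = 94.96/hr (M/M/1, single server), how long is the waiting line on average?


ρ = 27.13/94.96 = 0.2857
Lq = ρ²/(1−ρ) = 0.08162/0.7143 = 0.1143

Final: 0.1143


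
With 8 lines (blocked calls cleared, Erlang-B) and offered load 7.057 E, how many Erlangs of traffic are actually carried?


B(8,7.057) = 0.182100 (Erlang-B)
Carried load = a(1 − B) = 7.057·(1 − 0.182100) = 7.057·0.817900 = 5.7719 E

Final: 5.7719 Erlangs


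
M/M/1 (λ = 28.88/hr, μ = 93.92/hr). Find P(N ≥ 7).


ρ = 28.88/93.92 = 0.3075
P(N ≥ n) = ρ^n = 0.3075^7 = 0.0002599

Final: 0.0002599


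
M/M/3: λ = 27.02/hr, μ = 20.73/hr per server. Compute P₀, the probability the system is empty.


a = λ/μ = 27.02/20.73 = 1.3034; ρ = a/c = 0.4345
Σ_{k=0}^{2} a^k/k! (terms k=0..2) = 1.00000 + 1.30342 + 0.84946 = 3.15288
Tail: a^3/(3!(1−ρ)) = 2.21441/(6·0.5655) = 0.65261
P₀ = 1/(3.15288 + 0.65261) = 1/3.80550 = 0.262778

Final: 0.262778


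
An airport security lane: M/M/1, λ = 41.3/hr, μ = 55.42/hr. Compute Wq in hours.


ρ = 41.3/55.42 = 0.7452
Wq = ρ/(μ−λ) = 0.7452/(55.42 − 41.3) = 0.7452/14.12 = 0.05278 hr

Final: 0.05278 hr


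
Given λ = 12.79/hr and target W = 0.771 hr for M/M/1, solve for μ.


W = 1/(μ−λ) ⇒ μ − λ = 1/W = 1/0.771 = 1.2970
μ = λ + 1/W = 12.79 + 1.2970 = 14.0870 per hr

Final: 14.0870 /hr


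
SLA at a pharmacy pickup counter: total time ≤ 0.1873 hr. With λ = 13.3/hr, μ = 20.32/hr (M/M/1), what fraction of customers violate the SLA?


W ~ Exponential(μ−λ) for M/M/1.
μ − λ = 20.32 − 13.3 = 7.0200
P(W > t) = e^{−(μ−λ)t} = e^{−1.3148} = 0.268516

Final: 0.268516


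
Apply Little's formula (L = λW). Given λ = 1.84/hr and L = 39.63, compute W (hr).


W = L/λ = 39.63/1.84 = 21.5380 hr

Final: 21.5380 hr


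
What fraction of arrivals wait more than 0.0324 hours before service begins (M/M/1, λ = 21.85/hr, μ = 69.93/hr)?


ρ = 21.85/69.93 = 0.3125
P(Wq > t) = ρ·e^{−(μ−λ)t} = 0.3125·e^{−1.5578}
= 0.3125·0.210601 = 0.065803

Final: 0.065803


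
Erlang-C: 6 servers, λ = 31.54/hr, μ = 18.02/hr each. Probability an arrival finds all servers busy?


a = λ/μ = 1.7503; ρ = a/6 = 0.2917
P₀ = 0.173612 (from M/M/c formula)
C(c,a) = [a^c/(c!(1−ρ))]·P₀ = [28.75024/(720·0.7083)]·0.173612
= 0.05638·0.173612 = 0.009788

Final: 0.009788


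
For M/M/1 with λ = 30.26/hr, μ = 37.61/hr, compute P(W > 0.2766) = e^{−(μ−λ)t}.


W ~ Exponential(μ−λ) for M/M/1.
μ − λ = 37.61 − 30.26 = 7.3500
P(W > t) = e^{−(μ−λ)t} = e^{−2.0330} = 0.130941

Final: 0.130941


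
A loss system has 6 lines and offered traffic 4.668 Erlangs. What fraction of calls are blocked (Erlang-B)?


B(c,a) = (a^c/c!) / Σ_{k=0}^{c} a^k/k!
a^6/6! = 14.369862
Σ terms (k=0..6): 1.00000 + 4.66800 + 10.89511 + 16.95279 + 19.78391 + 18.47026 + 14.36986 = 86.139938
B = 14.369862/86.139938 = 0.166820

Final: 0.166820


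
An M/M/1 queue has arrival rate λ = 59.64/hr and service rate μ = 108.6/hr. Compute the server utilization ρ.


ρ = λ/μ = 59.64/108.6 = 0.5492

Final: 0.5492


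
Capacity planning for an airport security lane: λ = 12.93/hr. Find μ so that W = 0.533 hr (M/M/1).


W = 1/(μ−λ) ⇒ μ − λ = 1/W = 1/0.533 = 1.8762
μ = λ + 1/W = 12.93 + 1.8762 = 14.8062 per hr

Final: 14.8062 /hr


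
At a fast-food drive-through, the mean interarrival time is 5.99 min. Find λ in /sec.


λ = 1/(interarrival time) in consistent units.
1 second = 0.0166667 min, so λ = 0.0166667/5.99 = 0.002782 per second

Final: 0.002782 /sec


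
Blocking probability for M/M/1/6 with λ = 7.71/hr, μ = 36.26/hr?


ρ = λ/μ = 7.71/36.26 = 0.2126
P_K = (1−ρ)ρ^K/(1−ρ^(K+1)) = (0.7874·0.00009242)/(1 − 0.00001965)
= 0.00007277/0.999980 = 0.00007277

Final: 0.00007277


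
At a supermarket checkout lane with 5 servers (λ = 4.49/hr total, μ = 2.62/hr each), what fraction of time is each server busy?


ρ = λ/(cμ) = 4.49/(5·2.62) = 4.49/13.10 = 0.3427

Final: 0.3427


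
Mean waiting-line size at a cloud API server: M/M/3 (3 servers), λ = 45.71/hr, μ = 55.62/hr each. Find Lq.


a = λ/μ = 0.8218; ρ = a/3 = 0.2739
P₀ = 0.437265
Lq = P₀·a^c·ρ / (c!·(1−ρ)²) = 0.437265·0.55506·0.2739/(6·0.52716)
= 0.02102

Final: 0.02102


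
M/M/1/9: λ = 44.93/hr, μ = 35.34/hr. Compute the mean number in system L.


ρ = 44.93/35.34 = 1.2714
L = ρ[1 − (K+1)ρ^K + Kρ^(K+1)] / [(1−ρ)(1−ρ^(K+1))]
Numerator: 1.2714·(1 − 10·8.678184 + 9·11.033130) = 17.184172
Denominator: (-0.2714)·(-10.033130) = 2.722629
L = 17.184172/2.722629 = 6.3116

Final: 6.3116


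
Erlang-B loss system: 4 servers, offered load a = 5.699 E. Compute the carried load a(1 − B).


B(4,5.699) = 0.449688 (Erlang-B)
Carried load = a(1 − B) = 5.699·(1 − 0.449688) = 5.699·0.550312 = 3.1362 E

Final: 3.1362 Erlangs


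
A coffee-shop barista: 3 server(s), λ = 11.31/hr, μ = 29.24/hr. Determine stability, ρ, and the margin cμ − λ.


Total capacity cμ = 3·29.24 = 87.72/hr
ρ = λ/(cμ) = 11.31/87.72 = 0.1289
Stable ⇔ ρ < 1: YES
Spare capacity = cμ − λ = 87.72 − 11.31 = 76.41/hr

Final: ρ = 0.1289; stable; margin = 76.41/hr


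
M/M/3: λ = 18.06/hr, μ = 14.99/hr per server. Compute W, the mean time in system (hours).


a = 1.2048; ρ = 0.4016; P₀ = 0.292597
Lq = P₀·a^c·ρ/(c!(1−ρ)²) = 0.09565
Wq = Lq/λ = 0.09565/18.06 = 0.005296 hr
W = Wq + 1/μ = 0.005296 + 0.06671 = 0.07201 hr

Final: 0.07201 hr


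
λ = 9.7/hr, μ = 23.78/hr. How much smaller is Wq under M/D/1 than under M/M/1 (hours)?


ρ = 9.7/23.78 = 0.4079
Wq(M/M/1) = ρ/(μ−λ) = 0.4079/14.08 = 0.02897 hr
Wq(M/D/1) = ρ/(2(μ−λ)) = 0.01449 hr
Savings = 0.02897 − 0.01449 = 0.01449 hr

Final: 0.01449 hr


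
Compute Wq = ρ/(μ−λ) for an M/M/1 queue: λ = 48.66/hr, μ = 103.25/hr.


ρ = 48.66/103.25 = 0.4713
Wq = ρ/(μ−λ) = 0.4713/(103.25 − 48.66) = 0.4713/54.59 = 0.008633 hr

Final: 0.008633 hr


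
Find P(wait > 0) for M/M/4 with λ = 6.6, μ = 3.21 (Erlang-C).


a = λ/μ = 2.0561; ρ = a/4 = 0.5140
P₀ = 0.122689 (from M/M/c formula)
C(c,a) = [a^c/(c!(1−ρ))]·P₀ = [17.87128/(24·0.4860)]·0.122689
= 1.53223·0.122689 = 0.187988

Final: 0.187988


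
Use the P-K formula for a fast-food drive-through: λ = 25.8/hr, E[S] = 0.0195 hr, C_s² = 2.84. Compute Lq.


ρ = λ·E[S] = 25.8·0.0195 = 0.5031
Lq = ρ²(1+C_s²)/(2(1−ρ)) = 0.2531·(1+2.84)/(2·0.4969)
= 0.2531·3.8400/0.9938 = 0.97800

Final: 0.97800


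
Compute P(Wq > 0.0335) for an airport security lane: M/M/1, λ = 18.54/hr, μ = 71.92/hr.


ρ = 18.54/71.92 = 0.2578
P(Wq > t) = ρ·e^{−(μ−λ)t} = 0.2578·e^{−1.7882}
= 0.2578·0.167256 = 0.043116

Final: 0.043116


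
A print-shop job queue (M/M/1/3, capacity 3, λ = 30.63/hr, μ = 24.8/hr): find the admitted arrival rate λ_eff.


ρ = 1.2351; P_K = (1−ρ)ρ^3/(1−ρ^4) = 0.333779
λ_eff = λ(1 − P_K) = 30.63·(1 − 0.333779) = 30.63·0.666221 = 20.4064 /hr

Final: 20.4064 /hr


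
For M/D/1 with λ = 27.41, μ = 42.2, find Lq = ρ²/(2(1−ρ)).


ρ = 27.41/42.2 = 0.6495
M/D/1: Lq = ρ²/(2(1−ρ)) = 0.4219/(2·0.3505) = 0.60188

Final: 0.60188


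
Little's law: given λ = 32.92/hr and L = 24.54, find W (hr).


W = L/λ = 24.54/32.92 = 0.7454 hr

Final: 0.7454 hr


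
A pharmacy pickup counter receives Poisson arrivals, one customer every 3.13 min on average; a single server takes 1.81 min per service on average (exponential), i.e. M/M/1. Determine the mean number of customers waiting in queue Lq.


λ = 60/3.13 = 19.1693 /hr
μ = 60/1.81 = 33.1492 /hr
ρ = λ/μ = 19.1693/33.1492 = 0.5783
Lq = ρ²/(1−ρ) = 0.3344/0.4217 = 0.7929

Final: 0.7929


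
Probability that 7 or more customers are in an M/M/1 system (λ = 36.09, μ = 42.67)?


ρ = 36.09/42.67 = 0.8458
P(N ≥ n) = ρ^n = 0.8458^7 = 0.309635

Final: 0.309635


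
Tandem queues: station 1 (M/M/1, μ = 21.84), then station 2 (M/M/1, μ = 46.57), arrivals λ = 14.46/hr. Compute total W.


Each node sees arrival rate λ = 14.46/hr (tandem ⇒ throughput preserved).
W₁ = 1/(μ₁−λ) = 1/(21.84−14.46) = 0.13550 hr
W₂ = 1/(μ₂−λ) = 1/(46.57−14.46) = 0.03114 hr
W_total = W₁ + W₂ = 0.13550 + 0.03114 = 0.16664 hr

Final: 0.16664 hr


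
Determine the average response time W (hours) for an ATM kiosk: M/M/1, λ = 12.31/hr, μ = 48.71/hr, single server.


W = 1/(μ−λ) = 1/(48.71 − 12.31) = 1/36.40 = 0.02747 hr

Final: 0.02747 hr


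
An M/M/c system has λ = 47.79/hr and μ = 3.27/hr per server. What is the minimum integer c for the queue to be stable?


Stability requires cμ > λ ⇔ c > λ/μ.
λ/μ = 47.79/3.27 = 14.6147
Minimum integer c = ⌊14.6147⌋ + 1 = 15
Check: 15·3.27 = 49.05 > 47.79, while 14·3.27 = 45.78 ≤ 47.79

Final: 15 servers


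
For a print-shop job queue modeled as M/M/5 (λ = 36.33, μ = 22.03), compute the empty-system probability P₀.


a = λ/μ = 36.33/22.03 = 1.6491; ρ = a/c = 0.3298
Σ_{k=0}^{4} a^k/k! (terms k=0..4) = 1.00000 + 1.64911 + 1.35979 + 0.74748 + 0.30817 = 5.06456
Tail: a^5/(5!(1−ρ)) = 12.19704/(120·0.6702) = 0.15166
P₀ = 1/(5.06456 + 0.15166) = 1/5.21622 = 0.191710

Final: 0.191710


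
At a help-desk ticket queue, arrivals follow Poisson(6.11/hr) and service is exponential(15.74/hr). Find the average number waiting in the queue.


ρ = 6.11/15.74 = 0.3882
Lq = ρ²/(1−ρ) = 0.1507/0.6118 = 0.2463

Final: 0.2463


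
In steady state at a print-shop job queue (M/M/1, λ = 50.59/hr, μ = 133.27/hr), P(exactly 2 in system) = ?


ρ = 50.59/133.27 = 0.3796
P_n = (1−ρ)·ρ^n = (1 − 0.3796)·0.3796^2 = 0.6204·0.144100 = 0.089399

Final: 0.089399


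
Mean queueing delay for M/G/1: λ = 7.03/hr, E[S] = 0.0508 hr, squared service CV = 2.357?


ρ = λ·E[S] = 7.03·0.0508 = 0.3571
E[S²] = E[S]²(1+C_s²) = 0.0508²·(1+2.357) = 0.008663
Wq = λ·E[S²]/(2(1−ρ)) = 7.03·0.008663/(2·0.6429) = 0.04737 hr

Final: 0.04737 hr


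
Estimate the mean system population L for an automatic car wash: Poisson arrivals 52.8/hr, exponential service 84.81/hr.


ρ = λ/μ = 52.8/84.81 = 0.6226
L = ρ/(1−ρ) = 0.6226/(1 − 0.6226) = 0.6226/0.3774 = 1.6495

Final: 1.6495


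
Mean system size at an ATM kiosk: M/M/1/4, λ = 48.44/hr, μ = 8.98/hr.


ρ = 48.44/8.98 = 5.3942
L = ρ[1 − (K+1)ρ^K + Kρ^(K+1)] / [(1−ρ)(1−ρ^(K+1))]
Numerator: 5.3942·(1 − 5·846.664189 + 4·4567.083890) = 75713.201329
Denominator: (-4.3942)·(-4566.083890) = 20064.328543
L = 75713.201329/20064.328543 = 3.7735

Final: 3.7735


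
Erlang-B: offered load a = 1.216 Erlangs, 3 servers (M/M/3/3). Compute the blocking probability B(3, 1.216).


B(c,a) = (a^c/c!) / Σ_{k=0}^{c} a^k/k!
a^3/3! = 0.299674
Σ terms (k=0..3): 1.00000 + 1.21600 + 0.73933 + 0.29967 = 3.255002
B = 0.299674/3.255002 = 0.092066

Final: 0.092066


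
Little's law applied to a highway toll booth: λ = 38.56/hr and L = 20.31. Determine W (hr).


W = L/λ = 20.31/38.56 = 0.5267 hr

Final: 0.5267 hr


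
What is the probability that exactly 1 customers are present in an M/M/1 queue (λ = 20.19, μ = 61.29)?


ρ = 20.19/61.29 = 0.3294
P_n = (1−ρ)·ρ^n = (1 − 0.3294)·0.3294^1 = 0.6706·0.329418 = 0.220902

Final: 0.220902


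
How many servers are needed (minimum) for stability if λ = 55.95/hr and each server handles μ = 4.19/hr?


Stability requires cμ > λ ⇔ c > λ/μ.
λ/μ = 55.95/4.19 = 13.3532
Minimum integer c = ⌊13.3532⌋ + 1 = 14
Check: 14·4.19 = 58.66 > 55.95, while 13·4.19 = 54.47 ≤ 55.95

Final: 14 servers


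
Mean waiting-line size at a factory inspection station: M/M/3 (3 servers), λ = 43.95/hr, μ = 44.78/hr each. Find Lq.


a = λ/μ = 0.9815; ρ = a/3 = 0.3272
P₀ = 0.370743
Lq = P₀·a^c·ρ / (c!·(1−ρ)²) = 0.370743·0.94542·0.3272/(6·0.45272)
= 0.04222

Final: 0.04222


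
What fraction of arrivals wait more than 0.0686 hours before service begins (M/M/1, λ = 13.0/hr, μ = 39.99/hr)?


ρ = 13.0/39.99 = 0.3251
P(Wq > t) = ρ·e^{−(μ−λ)t} = 0.3251·e^{−1.8515}
= 0.3251·0.156999 = 0.051038

Final: 0.051038


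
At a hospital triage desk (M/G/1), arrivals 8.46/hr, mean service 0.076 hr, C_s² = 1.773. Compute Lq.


ρ = λ·E[S] = 8.46·0.076 = 0.6430
Lq = ρ²(1+C_s²)/(2(1−ρ)) = 0.4134·(1+1.773)/(2·0.3570)
= 0.4134·2.7730/0.7141 = 1.60535

Final: 1.60535


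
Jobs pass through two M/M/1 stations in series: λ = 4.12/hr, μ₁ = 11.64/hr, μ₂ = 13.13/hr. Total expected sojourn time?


Each node sees arrival rate λ = 4.12/hr (tandem ⇒ throughput preserved).
W₁ = 1/(μ₁−λ) = 1/(11.64−4.12) = 0.13298 hr
W₂ = 1/(μ₂−λ) = 1/(13.13−4.12) = 0.11099 hr
W_total = W₁ + W₂ = 0.13298 + 0.11099 = 0.24397 hr

Final: 0.24397 hr


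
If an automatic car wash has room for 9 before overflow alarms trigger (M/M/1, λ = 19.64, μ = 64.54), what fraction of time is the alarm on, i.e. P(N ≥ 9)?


ρ = 19.64/64.54 = 0.3043
P(N ≥ n) = ρ^n = 0.3043^9 = 0.00002238

Final: 0.00002238


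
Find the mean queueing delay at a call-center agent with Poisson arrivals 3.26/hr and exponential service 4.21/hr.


ρ = 3.26/4.21 = 0.7743
Wq = ρ/(μ−λ) = 0.7743/(4.21 − 3.26) = 0.7743/0.9500 = 0.8151 hr

Final: 0.8151 hr


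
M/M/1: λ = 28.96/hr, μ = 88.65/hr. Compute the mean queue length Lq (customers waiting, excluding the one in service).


ρ = 28.96/88.65 = 0.3267
Lq = ρ²/(1−ρ) = 0.1067/0.6733 = 0.1585

Final: 0.1585


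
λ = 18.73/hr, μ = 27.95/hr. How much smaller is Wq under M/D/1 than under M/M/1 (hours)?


ρ = 18.73/27.95 = 0.6701
Wq(M/M/1) = ρ/(μ−λ) = 0.6701/9.22 = 0.07268 hr
Wq(M/D/1) = ρ/(2(μ−λ)) = 0.03634 hr
Savings = 0.07268 − 0.03634 = 0.03634 hr

Final: 0.03634 hr


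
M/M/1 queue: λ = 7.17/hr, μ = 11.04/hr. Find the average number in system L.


ρ = λ/μ = 7.17/11.04 = 0.6495
L = ρ/(1−ρ) = 0.6495/(1 − 0.6495) = 0.6495/0.3505 = 1.8527

Final: 1.8527


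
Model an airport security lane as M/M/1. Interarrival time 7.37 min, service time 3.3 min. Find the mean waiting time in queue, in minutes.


λ = 60/7.37 = 8.1411 /hr
μ = 60/3.3 = 18.1818 /hr
ρ = λ/μ = 8.1411/18.1818 = 0.4478
Wq = ρ/(μ−λ) = 0.4478/(18.1818−8.1411) = 0.04459 hr
In minutes: 0.04459·60 = 2.676 min

Final: 2.676 min


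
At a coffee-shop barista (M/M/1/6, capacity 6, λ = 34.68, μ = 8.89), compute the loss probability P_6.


ρ = λ/μ = 34.68/8.89 = 3.9010
P_K = (1−ρ)ρ^K/(1−ρ^(K+1)) = (-2.9010·3524.227754)/(1 − 13748.056075)
= -10223.828321/-13747.056075 = 0.743710

Final: 0.743710


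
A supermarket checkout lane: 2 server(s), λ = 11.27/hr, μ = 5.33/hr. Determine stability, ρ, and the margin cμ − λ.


Total capacity cμ = 2·5.33 = 10.66/hr
ρ = λ/(cμ) = 11.27/10.66 = 1.0572
Stable ⇔ ρ < 1: NO
Spare capacity = cμ − λ = 10.66 − 11.27 = -0.61/hr

Final: ρ = 1.0572; unstable; margin = -0.61/hr


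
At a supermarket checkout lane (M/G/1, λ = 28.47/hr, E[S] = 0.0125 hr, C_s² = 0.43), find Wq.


ρ = λ·E[S] = 28.47·0.0125 = 0.3559
E[S²] = E[S]²(1+C_s²) = 0.0125²·(1+0.43) = 0.0002234
Wq = λ·E[S²]/(2(1−ρ)) = 28.47·0.0002234/(2·0.6441) = 0.004938 hr

Final: 0.004938 hr


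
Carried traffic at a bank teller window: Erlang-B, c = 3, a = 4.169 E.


B(3,4.169) = 0.465633 (Erlang-B)
Carried load = a(1 − B) = 4.169·(1 − 0.465633) = 4.169·0.534367 = 2.2278 E

Final: 2.2278 Erlangs


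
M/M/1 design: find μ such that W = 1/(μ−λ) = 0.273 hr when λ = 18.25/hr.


W = 1/(μ−λ) ⇒ μ − λ = 1/W = 1/0.273 = 3.6630
μ = λ + 1/W = 18.25 + 3.6630 = 21.9130 per hr

Final: 21.9130 /hr


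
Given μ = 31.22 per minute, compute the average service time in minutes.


Mean service time = 1/μ = 1/31.22 minute = 0.03203 minute
In minutes: 0.03203 × 1 = 0.03203 min

Final: 0.03203 min


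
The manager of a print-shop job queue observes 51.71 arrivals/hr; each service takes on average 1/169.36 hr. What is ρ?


ρ = λ/μ = 51.71/169.36 = 0.3053

Final: 0.3053


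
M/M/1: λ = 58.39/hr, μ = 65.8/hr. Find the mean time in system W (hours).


W = 1/(μ−λ) = 1/(65.8 − 58.39) = 1/7.41 = 0.1350 hr

Final: 0.1350 hr


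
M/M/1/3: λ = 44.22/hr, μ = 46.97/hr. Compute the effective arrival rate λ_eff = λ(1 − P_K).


ρ = 0.9415; P_K = (1−ρ)ρ^3/(1−ρ^4) = 0.227850
λ_eff = λ(1 − P_K) = 44.22·(1 − 0.227850) = 44.22·0.772150 = 34.1445 /hr

Final: 34.1445 /hr


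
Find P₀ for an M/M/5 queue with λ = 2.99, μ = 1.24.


a = λ/μ = 2.99/1.24 = 2.4113; ρ = a/c = 0.4823
Σ_{k=0}^{4} a^k/k! (terms k=0..4) = 1.00000 + 2.41129 + 2.90716 + 2.33667 + 1.40860 = 10.06372
Tail: a^5/(5!(1−ρ)) = 81.51687/(120·0.5177) = 1.31206
P₀ = 1/(10.06372 + 1.31206) = 1/11.37577 = 0.087906

Final: 0.087906


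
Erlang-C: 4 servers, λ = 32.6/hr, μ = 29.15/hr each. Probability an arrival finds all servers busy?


a = λ/μ = 1.1184; ρ = a/4 = 0.2796
P₀ = 0.326019 (from M/M/c formula)
C(c,a) = [a^c/(c!(1−ρ))]·P₀ = [1.56429/(24·0.7204)]·0.326019
= 0.09047·0.326019 = 0.029496

Final: 0.029496


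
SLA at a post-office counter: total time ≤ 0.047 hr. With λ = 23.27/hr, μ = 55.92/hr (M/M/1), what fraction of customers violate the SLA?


W ~ Exponential(μ−λ) for M/M/1.
μ − λ = 55.92 − 23.27 = 32.6500
P(W > t) = e^{−(μ−λ)t} = e^{−1.5346} = 0.215553

Final: 0.215553


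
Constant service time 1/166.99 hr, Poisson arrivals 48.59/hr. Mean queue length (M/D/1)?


ρ = 48.59/166.99 = 0.2910
M/D/1: Lq = ρ²/(2(1−ρ)) = 0.08467/(2·0.7090) = 0.05971

Final: 0.05971


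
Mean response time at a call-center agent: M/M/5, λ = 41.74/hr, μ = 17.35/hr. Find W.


a = 2.4058; ρ = 0.4812; P₀ = 0.088415
Lq = P₀·a^c·ρ/(c!(1−ρ)²) = 0.10612
Wq = Lq/λ = 0.10612/41.74 = 0.002542 hr
W = Wq + 1/μ = 0.002542 + 0.05764 = 0.06018 hr

Final: 0.06018 hr


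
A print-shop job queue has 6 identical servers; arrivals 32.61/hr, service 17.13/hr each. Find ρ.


ρ = λ/(cμ) = 32.61/(6·17.13) = 32.61/102.78 = 0.3173

Final: 0.3173


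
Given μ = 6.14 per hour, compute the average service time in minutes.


Mean service time = 1/μ = 1/6.14 hour = 0.16287 hour
In minutes: 0.16287 × 60 = 9.7720 min

Final: 9.7720 min


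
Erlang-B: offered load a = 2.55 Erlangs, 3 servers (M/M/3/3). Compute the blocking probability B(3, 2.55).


B(c,a) = (a^c/c!) / Σ_{k=0}^{c} a^k/k!
a^3/3! = 2.763562
Σ terms (k=0..3): 1.00000 + 2.55000 + 3.25125 + 2.76356 = 9.564812
B = 2.763562/9.564812 = 0.288930

Final: 0.288930


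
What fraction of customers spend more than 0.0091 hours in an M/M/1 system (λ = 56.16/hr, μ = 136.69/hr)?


W ~ Exponential(μ−λ) for M/M/1.
μ − λ = 136.69 − 56.16 = 80.5300
P(W > t) = e^{−(μ−λ)t} = e^{−0.7328} = 0.480550

Final: 0.480550


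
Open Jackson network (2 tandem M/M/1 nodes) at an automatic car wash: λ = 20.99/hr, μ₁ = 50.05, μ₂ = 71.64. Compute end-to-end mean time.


Each node sees arrival rate λ = 20.99/hr (tandem ⇒ throughput preserved).
W₁ = 1/(μ₁−λ) = 1/(50.05−20.99) = 0.03441 hr
W₂ = 1/(μ₂−λ) = 1/(71.64−20.99) = 0.01974 hr
W_total = W₁ + W₂ = 0.03441 + 0.01974 = 0.05415 hr

Final: 0.05415 hr


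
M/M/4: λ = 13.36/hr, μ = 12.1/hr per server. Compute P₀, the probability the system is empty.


a = λ/μ = 13.36/12.1 = 1.1041; ρ = a/c = 0.2760
Σ_{k=0}^{3} a^k/k! (terms k=0..3) = 1.00000 + 1.10413 + 0.60955 + 0.22434 = 2.93803
Tail: a^4/(4!(1−ρ)) = 1.48622/(24·0.7240) = 0.08554
P₀ = 1/(2.93803 + 0.08554) = 1/3.02357 = 0.330735

Final: 0.330735


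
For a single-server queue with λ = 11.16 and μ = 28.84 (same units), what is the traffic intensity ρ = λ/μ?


ρ = λ/μ = 11.16/28.84 = 0.3870

Final: 0.3870


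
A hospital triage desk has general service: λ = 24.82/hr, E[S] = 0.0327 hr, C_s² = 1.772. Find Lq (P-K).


ρ = λ·E[S] = 24.82·0.0327 = 0.8116
Lq = ρ²(1+C_s²)/(2(1−ρ)) = 0.6587·(1+1.772)/(2·0.1884)
= 0.6587·2.7720/0.3768 = 4.84634

Final: 4.84634


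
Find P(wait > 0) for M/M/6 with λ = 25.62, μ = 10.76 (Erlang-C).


a = λ/μ = 2.3810; ρ = a/6 = 0.3968
P₀ = 0.092063 (from M/M/c formula)
C(c,a) = [a^c/(c!(1−ρ))]·P₀ = [182.22213/(720·0.6032)]·0.092063
= 0.41960·0.092063 = 0.038630

Final: 0.038630


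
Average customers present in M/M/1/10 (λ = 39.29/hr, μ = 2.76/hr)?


ρ = 39.29/2.76 = 14.2355
L = ρ[1 − (K+1)ρ^K + Kρ^(K+1)] / [(1−ρ)(1−ρ^(K+1))]
Numerator: 14.2355·(1 − 11·341766481585.969299 + 10·4865219225185.773438) = 639071223876409.250000
Denominator: (-13.2355)·(-4865219225184.773438) = 64393644310144.851562
L = 639071223876409.250000/64393644310144.851562 = 9.9244

Final: 9.9244


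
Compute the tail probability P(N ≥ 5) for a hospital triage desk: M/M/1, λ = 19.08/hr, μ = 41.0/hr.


ρ = 19.08/41.0 = 0.4654
P(N ≥ n) = ρ^n = 0.4654^5 = 0.021826

Final: 0.021826


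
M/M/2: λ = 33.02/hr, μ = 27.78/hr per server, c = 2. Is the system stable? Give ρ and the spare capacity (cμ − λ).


Total capacity cμ = 2·27.78 = 55.56/hr
ρ = λ/(cμ) = 33.02/55.56 = 0.5943
Stable ⇔ ρ < 1: YES
Spare capacity = cμ − λ = 55.56 − 33.02 = 22.54/hr

Final: ρ = 0.5943; stable; margin = 22.54/hr


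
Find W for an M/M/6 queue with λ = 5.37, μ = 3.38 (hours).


a = 1.5888; ρ = 0.2648; P₀ = 0.204106
Lq = P₀·a^c·ρ/(c!(1−ρ)²) = 0.002233
Wq = Lq/λ = 0.002233/5.37 = 0.0004159 hr
W = Wq + 1/μ = 0.0004159 + 0.29586 = 0.29627 hr

Final: 0.29627 hr


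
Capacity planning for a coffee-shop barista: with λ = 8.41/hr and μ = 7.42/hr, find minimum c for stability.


Stability requires cμ > λ ⇔ c > λ/μ.
λ/μ = 8.41/7.42 = 1.1334
Minimum integer c = ⌊1.1334⌋ + 1 = 2
Check: 2·7.42 = 14.84 > 8.41, while 1·7.42 = 7.42 ≤ 8.41

Final: 2 servers


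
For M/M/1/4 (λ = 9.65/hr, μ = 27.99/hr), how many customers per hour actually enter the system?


ρ = 0.3448; P_K = (1−ρ)ρ^4/(1−ρ^5) = 0.009303
λ_eff = λ(1 − P_K) = 9.65·(1 − 0.009303) = 9.65·0.990697 = 9.5602 /hr

Final: 9.5602 /hr


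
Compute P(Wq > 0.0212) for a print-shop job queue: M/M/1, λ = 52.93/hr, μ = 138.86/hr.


ρ = 52.93/138.86 = 0.3812
P(Wq > t) = ρ·e^{−(μ−λ)t} = 0.3812·e^{−1.8217}
= 0.3812·0.161748 = 0.061654

Final: 0.061654


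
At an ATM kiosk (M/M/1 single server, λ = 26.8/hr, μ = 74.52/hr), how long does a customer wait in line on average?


ρ = 26.8/74.52 = 0.3596
Wq = ρ/(μ−λ) = 0.3596/(74.52 − 26.8) = 0.3596/47.72 = 0.007536 hr

Final: 0.007536 hr


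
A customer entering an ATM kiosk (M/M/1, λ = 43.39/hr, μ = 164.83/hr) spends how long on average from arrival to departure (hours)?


W = 1/(μ−λ) = 1/(164.83 − 43.39) = 1/121.44 = 0.008235 hr

Final: 0.008235 hr


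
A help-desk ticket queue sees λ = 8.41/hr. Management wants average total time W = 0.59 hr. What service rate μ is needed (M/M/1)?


W = 1/(μ−λ) ⇒ μ − λ = 1/W = 1/0.59 = 1.6949
μ = λ + 1/W = 8.41 + 1.6949 = 10.1049 per hr

Final: 10.1049 /hr


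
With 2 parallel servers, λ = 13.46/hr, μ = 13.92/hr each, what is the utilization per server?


ρ = λ/(cμ) = 13.46/(2·13.92) = 13.46/27.84 = 0.4835

Final: 0.4835


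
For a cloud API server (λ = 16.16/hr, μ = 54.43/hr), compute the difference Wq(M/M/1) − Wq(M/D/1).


ρ = 16.16/54.43 = 0.2969
Wq(M/M/1) = ρ/(μ−λ) = 0.2969/38.27 = 0.007758 hr
Wq(M/D/1) = ρ/(2(μ−λ)) = 0.003879 hr
Savings = 0.007758 − 0.003879 = 0.003879 hr

Final: 0.003879 hr


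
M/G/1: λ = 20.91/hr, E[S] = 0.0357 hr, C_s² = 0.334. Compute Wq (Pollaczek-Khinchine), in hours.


ρ = λ·E[S] = 20.91·0.0357 = 0.7465
E[S²] = E[S]²(1+C_s²) = 0.0357²·(1+0.334) = 0.001700
Wq = λ·E[S²]/(2(1−ρ)) = 20.91·0.001700/(2·0.2535) = 0.07012 hr

Final: 0.07012 hr


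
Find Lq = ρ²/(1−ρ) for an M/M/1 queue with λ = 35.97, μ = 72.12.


ρ = 35.97/72.12 = 0.4988
Lq = ρ²/(1−ρ) = 0.2488/0.5012 = 0.4963

Final: 0.4963


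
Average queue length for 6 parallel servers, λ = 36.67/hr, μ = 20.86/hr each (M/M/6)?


a = λ/μ = 1.7579; ρ = a/6 = 0.2930
P₀ = 0.172289
Lq = P₀·a^c·ρ / (c!·(1−ρ)²) = 0.172289·29.51071·0.2930/(720·0.49987)
= 0.004139

Final: 0.004139


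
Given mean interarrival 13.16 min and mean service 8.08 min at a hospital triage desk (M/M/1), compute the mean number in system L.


λ = 60/13.16 = 4.5593 /hr
μ = 60/8.08 = 7.4257 /hr
ρ = λ/μ = 4.5593/7.4257 = 0.6140
L = ρ/(1−ρ) = 0.6140/0.3860 = 1.5906

Final: 1.5906


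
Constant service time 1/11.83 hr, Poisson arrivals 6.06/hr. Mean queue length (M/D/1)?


ρ = 6.06/11.83 = 0.5123
M/D/1: Lq = ρ²/(2(1−ρ)) = 0.2624/(2·0.4877) = 0.26900

Final: 0.26900


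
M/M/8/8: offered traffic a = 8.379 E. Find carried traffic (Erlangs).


B(8,8.379) = 0.256349 (Erlang-B)
Carried load = a(1 − B) = 8.379·(1 − 0.256349) = 8.379·0.743651 = 6.2310 E

Final: 6.2310 Erlangs


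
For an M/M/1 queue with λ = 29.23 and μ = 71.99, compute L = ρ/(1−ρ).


ρ = λ/μ = 29.23/71.99 = 0.4060
L = ρ/(1−ρ) = 0.4060/(1 − 0.4060) = 0.4060/0.5940 = 0.6836

Final: 0.6836


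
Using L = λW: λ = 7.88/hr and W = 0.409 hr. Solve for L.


L = λW = 7.88·0.409 = 3.2229

Final: 3.2229


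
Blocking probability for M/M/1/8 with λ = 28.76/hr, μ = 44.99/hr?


ρ = λ/μ = 28.76/44.99 = 0.6393
P_K = (1−ρ)ρ^K/(1−ρ^(K+1)) = (0.3607·0.027886)/(1 − 0.017826)
= 0.010060/0.982174 = 0.010242

Final: 0.010242


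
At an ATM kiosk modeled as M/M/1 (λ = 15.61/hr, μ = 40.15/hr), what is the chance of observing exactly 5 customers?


ρ = 15.61/40.15 = 0.3888
P_n = (1−ρ)·ρ^n = (1 − 0.3888)·0.3888^5 = 0.6112·0.008884 = 0.005430

Final: 0.005430


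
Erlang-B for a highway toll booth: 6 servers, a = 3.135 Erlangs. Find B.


B(c,a) = (a^c/c!) / Σ_{k=0}^{c} a^k/k!
a^6/6! = 1.318538
Σ terms (k=0..6): 1.00000 + 3.13500 + 4.91411 + 5.13525 + 4.02475 + 2.52352 + 1.31854 = 22.051167
B = 1.318538/22.051167 = 0.059794

Final: 0.059794


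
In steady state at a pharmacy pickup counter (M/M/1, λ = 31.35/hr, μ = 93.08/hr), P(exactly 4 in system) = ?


ρ = 31.35/93.08 = 0.3368
P_n = (1−ρ)·ρ^n = (1 − 0.3368)·0.3368^4 = 0.6632·0.012868 = 0.008534

Final: 0.008534


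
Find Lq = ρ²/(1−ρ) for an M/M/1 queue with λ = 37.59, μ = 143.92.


ρ = 37.59/143.92 = 0.2612
Lq = ρ²/(1−ρ) = 0.06822/0.7388 = 0.09234

Final: 0.09234


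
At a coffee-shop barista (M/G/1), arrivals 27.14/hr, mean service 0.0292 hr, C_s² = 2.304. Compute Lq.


ρ = λ·E[S] = 27.14·0.0292 = 0.7925
Lq = ρ²(1+C_s²)/(2(1−ρ)) = 0.6280·(1+2.304)/(2·0.2075)
= 0.6280·3.3040/0.4150 = 4.99980

Final: 4.99980


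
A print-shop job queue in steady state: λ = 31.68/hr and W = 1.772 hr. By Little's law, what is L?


L = λW = 31.68·1.772 = 56.1370

Final: 56.1370


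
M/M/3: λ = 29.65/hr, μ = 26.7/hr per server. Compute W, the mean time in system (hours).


a = 1.1105; ρ = 0.3702; P₀ = 0.323682
Lq = P₀·a^c·ρ/(c!(1−ρ)²) = 0.06894
Wq = Lq/λ = 0.06894/29.65 = 0.002325 hr
W = Wq + 1/μ = 0.002325 + 0.03745 = 0.03978 hr

Final: 0.03978 hr


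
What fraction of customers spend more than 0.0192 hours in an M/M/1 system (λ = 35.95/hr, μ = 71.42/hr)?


W ~ Exponential(μ−λ) for M/M/1.
μ − λ = 71.42 − 35.95 = 35.4700
P(W > t) = e^{−(μ−λ)t} = e^{−0.6810} = 0.506098

Final: 0.506098


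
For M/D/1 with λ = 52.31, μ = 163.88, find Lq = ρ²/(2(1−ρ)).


ρ = 52.31/163.88 = 0.3192
M/D/1: Lq = ρ²/(2(1−ρ)) = 0.1019/(2·0.6808) = 0.07483

Final: 0.07483


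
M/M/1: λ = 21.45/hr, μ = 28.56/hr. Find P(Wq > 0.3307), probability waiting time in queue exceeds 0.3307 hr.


ρ = 21.45/28.56 = 0.7511
P(Wq > t) = ρ·e^{−(μ−λ)t} = 0.7511·e^{−2.3513}
= 0.7511·0.095247 = 0.071536

Final: 0.071536


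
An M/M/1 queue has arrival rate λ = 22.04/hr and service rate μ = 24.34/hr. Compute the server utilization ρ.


ρ = λ/μ = 22.04/24.34 = 0.9055

Final: 0.9055


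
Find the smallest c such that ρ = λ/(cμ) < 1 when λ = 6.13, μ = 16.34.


Stability requires cμ > λ ⇔ c > λ/μ.
λ/μ = 6.13/16.34 = 0.3752
Minimum integer c = ⌊0.3752⌋ + 1 = 1
Check: 1·16.34 = 16.34 > 6.13, while 0·16.34 = 0.00 ≤ 6.13

Final: 1 servers


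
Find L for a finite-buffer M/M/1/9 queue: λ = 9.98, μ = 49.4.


ρ = 9.98/49.4 = 0.2020
L = ρ[1 − (K+1)ρ^K + Kρ^(K+1)] / [(1−ρ)(1−ρ^(K+1))]
Numerator: 0.2020·(1 − 10·0.0000005606 + 9·0.0000001132) = 0.202023
Denominator: (0.7980)·(1.000000) = 0.797976
L = 0.202023/0.797976 = 0.2532

Final: 0.2532


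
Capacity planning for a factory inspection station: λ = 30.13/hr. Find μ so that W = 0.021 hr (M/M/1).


W = 1/(μ−λ) ⇒ μ − λ = 1/W = 1/0.021 = 47.6190
μ = λ + 1/W = 30.13 + 47.6190 = 77.7490 per hr

Final: 77.7490 /hr


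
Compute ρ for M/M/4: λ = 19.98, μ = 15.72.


ρ = λ/(cμ) = 19.98/(4·15.72) = 19.98/62.88 = 0.3177

Final: 0.3177


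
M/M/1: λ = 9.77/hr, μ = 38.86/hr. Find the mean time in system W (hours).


W = 1/(μ−λ) = 1/(38.86 − 9.77) = 1/29.09 = 0.03438 hr

Final: 0.03438 hr


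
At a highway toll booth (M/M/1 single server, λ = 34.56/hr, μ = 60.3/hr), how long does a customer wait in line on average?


ρ = 34.56/60.3 = 0.5731
Wq = ρ/(μ−λ) = 0.5731/(60.3 − 34.56) = 0.5731/25.74 = 0.02227 hr

Final: 0.02227 hr


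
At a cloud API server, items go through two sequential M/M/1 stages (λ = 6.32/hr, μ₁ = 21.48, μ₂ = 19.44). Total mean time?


Each node sees arrival rate λ = 6.32/hr (tandem ⇒ throughput preserved).
W₁ = 1/(μ₁−λ) = 1/(21.48−6.32) = 0.06596 hr
W₂ = 1/(μ₂−λ) = 1/(19.44−6.32) = 0.07622 hr
W_total = W₁ + W₂ = 0.06596 + 0.07622 = 0.14218 hr

Final: 0.14218 hr


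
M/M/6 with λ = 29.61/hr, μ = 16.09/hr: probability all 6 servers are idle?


a = λ/μ = 29.61/16.09 = 1.8403; ρ = a/c = 0.3067
Σ_{k=0}^{5} a^k/k! (terms k=0..5) = 1.00000 + 1.84027 + 1.69330 + 1.03871 + 0.47788 + 0.17589 = 6.22606
Tail: a^6/(6!(1−ρ)) = 38.84134/(720·0.6933) = 0.07781
P₀ = 1/(6.22606 + 0.07781) = 1/6.30387 = 0.158633

Final: 0.158633


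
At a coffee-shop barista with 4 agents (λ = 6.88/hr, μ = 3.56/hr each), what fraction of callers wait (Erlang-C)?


a = λ/μ = 1.9326; ρ = a/4 = 0.4831
P₀ = 0.140300 (from M/M/c formula)
C(c,a) = [a^c/(c!(1−ρ))]·P₀ = [13.94934/(24·0.5169)]·0.140300
= 1.12454·0.140300 = 0.157773

Final: 0.157773


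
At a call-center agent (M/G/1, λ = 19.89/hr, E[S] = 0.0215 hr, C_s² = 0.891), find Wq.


ρ = λ·E[S] = 19.89·0.0215 = 0.4276
E[S²] = E[S]²(1+C_s²) = 0.0215²·(1+0.891) = 0.0008741
Wq = λ·E[S²]/(2(1−ρ)) = 19.89·0.0008741/(2·0.5724) = 0.01519 hr

Final: 0.01519 hr


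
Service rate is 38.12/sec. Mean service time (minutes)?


Mean service time = 1/μ = 1/38.12 second = 0.02623 second
In minutes: 0.02623 × 0.0166667 = 0.0004372 min

Final: 0.0004372 min


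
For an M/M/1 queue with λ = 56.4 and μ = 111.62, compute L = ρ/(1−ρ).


ρ = λ/μ = 56.4/111.62 = 0.5053
L = ρ/(1−ρ) = 0.5053/(1 − 0.5053) = 0.5053/0.4947 = 1.0214

Final: 1.0214


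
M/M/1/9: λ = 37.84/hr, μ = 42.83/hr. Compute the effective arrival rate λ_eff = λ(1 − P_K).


ρ = 0.8835; P_K = (1−ρ)ρ^9/(1−ρ^10) = 0.053799
λ_eff = λ(1 − P_K) = 37.84·(1 − 0.053799) = 37.84·0.946201 = 35.8043 /hr

Final: 35.8043 /hr


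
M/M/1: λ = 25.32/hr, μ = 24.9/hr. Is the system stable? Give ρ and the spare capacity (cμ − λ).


Total capacity cμ = 1·24.9 = 24.90/hr
ρ = λ/(cμ) = 25.32/24.90 = 1.0169
Stable ⇔ ρ < 1: NO
Spare capacity = cμ − λ = 24.90 − 25.32 = -0.42/hr

Final: ρ = 1.0169; unstable; margin = -0.42/hr


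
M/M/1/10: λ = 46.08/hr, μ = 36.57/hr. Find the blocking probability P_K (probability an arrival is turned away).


ρ = λ/μ = 46.08/36.57 = 1.2600
P_K = (1−ρ)ρ^K/(1−ρ^(K+1)) = (-0.2600·10.089627)/(1 − 12.713426)
= -2.623800/-11.713426 = 0.223999

Final: 0.223999


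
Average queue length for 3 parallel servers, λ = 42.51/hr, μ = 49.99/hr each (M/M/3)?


a = λ/μ = 0.8504; ρ = a/3 = 0.2835
P₀ = 0.424635
Lq = P₀·a^c·ρ / (c!·(1−ρ)²) = 0.424635·0.61493·0.2835/(6·0.51343)
= 0.02403

Final: 0.02403


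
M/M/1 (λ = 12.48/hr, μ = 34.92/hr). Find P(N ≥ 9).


ρ = 12.48/34.92 = 0.3574
P(N ≥ n) = ρ^n = 0.3574^9 = 0.00009512

Final: 0.00009512


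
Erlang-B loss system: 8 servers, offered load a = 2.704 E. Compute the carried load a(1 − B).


B(8,2.704) = 0.004754 (Erlang-B)
Carried load = a(1 − B) = 2.704·(1 − 0.004754) = 2.704·0.995246 = 2.6911 E

Final: 2.6911 Erlangs


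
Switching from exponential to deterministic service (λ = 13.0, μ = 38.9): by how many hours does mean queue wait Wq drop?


ρ = 13.0/38.9 = 0.3342
Wq(M/M/1) = ρ/(μ−λ) = 0.3342/25.90 = 0.01290 hr
Wq(M/D/1) = ρ/(2(μ−λ)) = 0.006452 hr
Savings = 0.01290 − 0.006452 = 0.006452 hr

Final: 0.006452 hr


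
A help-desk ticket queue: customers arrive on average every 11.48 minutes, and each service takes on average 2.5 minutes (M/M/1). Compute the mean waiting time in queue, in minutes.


λ = 60/11.48 = 5.2265 /hr
μ = 60/2.5 = 24.0000 /hr
ρ = λ/μ = 5.2265/24.0000 = 0.2178
Wq = ρ/(μ−λ) = 0.2178/(24.0000−5.2265) = 0.01160 hr
In minutes: 0.01160·60 = 0.6960 min

Final: 0.6960 min


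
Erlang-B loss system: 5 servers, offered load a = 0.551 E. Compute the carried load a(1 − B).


B(5,0.551) = 0.0002439 (Erlang-B)
Carried load = a(1 − B) = 0.551·(1 − 0.0002439) = 0.551·0.999756 = 0.5509 E

Final: 0.5509 Erlangs
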